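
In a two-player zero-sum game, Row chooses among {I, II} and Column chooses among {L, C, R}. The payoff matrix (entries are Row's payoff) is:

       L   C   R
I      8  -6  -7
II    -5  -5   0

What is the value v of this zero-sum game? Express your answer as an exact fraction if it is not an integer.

-5

Row minima: I → -7, II → -5; maximin = -5.
Column maxima: L → 8, C → -5, R → 0; minimax = -5.
Since maximin = minimax = -5, there is a saddle point and the value is -5.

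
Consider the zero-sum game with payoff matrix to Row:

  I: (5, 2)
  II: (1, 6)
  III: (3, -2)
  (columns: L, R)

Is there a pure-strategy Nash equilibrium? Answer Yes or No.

Row minima: I → 2, II → 1, III → -2; maximin = 2.
Column maxima: L → 5, R → 6; minimax = 5.
2 ≠ 5, so no pure-strategy equilibrium exists.

No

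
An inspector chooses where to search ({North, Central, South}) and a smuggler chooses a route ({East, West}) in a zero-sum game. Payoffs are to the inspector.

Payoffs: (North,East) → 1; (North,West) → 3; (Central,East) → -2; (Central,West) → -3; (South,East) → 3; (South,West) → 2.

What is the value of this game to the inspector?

Row minima: North → 1, Central → -3, South → 2; maximin = 2.
Column maxima: East → 3, West → 3; minimax = 3.
2 ≠ 3, so there is no saddle point; optimal play is mixed.
Central is strictly dominated by North, so the inspector never plays it.
On the remaining 2×2 (North, South vs East, West):
Let the inspector play North with probability p. Expected payoff against East: 1p + 3(1−p) = −2p + 3; against West: 3p + 2(1−p) = p + 2.
Setting these equal: −2p + 3 = p + 2 ⇒ −3p = -1 ⇒ p = 1/3, and the value is (-2)·(1/3) + 3 = 7/3.
For the smuggler: with q = P(East), equating North's and South's payoffs gives −2q + 3 = q + 2 ⇒ q = 1/3.

7/3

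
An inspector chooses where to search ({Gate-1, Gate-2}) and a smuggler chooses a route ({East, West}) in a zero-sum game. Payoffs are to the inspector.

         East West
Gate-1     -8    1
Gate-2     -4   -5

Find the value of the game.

-22/5

Row minima: Gate-1 → -8, Gate-2 → -5; maximin = -5.
Column maxima: East → -4, West → 1; minimax = -4.
-5 ≠ -4, so there is no saddle point; optimal play is mixed.
Let the inspector play Gate-1 with probability p. Expected payoff against East: (-8)p + (-4)(1−p) = −4p − 4; against West: 1p + (-5)(1−p) = 6p − 5.
Setting these equal: −4p − 4 = 6p − 5 ⇒ −10p = -1 ⇒ p = 1/10, and the value is (-4)·(1/10) − 4 = -22/5.
For the smuggler: with q = P(East), equating Gate-1's and Gate-2's payoffs gives −9q + 1 = q − 5 ⇒ q = 3/5.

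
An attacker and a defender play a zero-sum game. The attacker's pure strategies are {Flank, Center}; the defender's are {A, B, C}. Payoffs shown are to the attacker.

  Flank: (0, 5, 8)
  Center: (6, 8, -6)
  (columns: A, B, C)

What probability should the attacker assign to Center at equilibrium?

2/5

Row minima: Flank → 0, Center → -6; maximin = 0.
Column maxima: A → 6, B → 8, C → 8; minimax = 6.
0 ≠ 6, so there is no saddle point; optimal play is mixed.
B is strictly dominated by A (it gives the attacker strictly more in every row), so the defender never plays it.
On the remaining 2×2 (Flank, Center vs A, C):
Let the attacker play Flank with probability p. Expected payoff against A: 0p + 6(1−p) = −6p + 6; against C: 8p + (-6)(1−p) = 14p − 6.
Setting these equal: −6p + 6 = 14p − 6 ⇒ −20p = -12 ⇒ p = 3/5, and the value is (-6)·(3/5) + 6 = 12/5.
For the defender: with q = P(A), equating Flank's and Center's payoffs gives −8q + 8 = 12q − 6 ⇒ q = 7/10.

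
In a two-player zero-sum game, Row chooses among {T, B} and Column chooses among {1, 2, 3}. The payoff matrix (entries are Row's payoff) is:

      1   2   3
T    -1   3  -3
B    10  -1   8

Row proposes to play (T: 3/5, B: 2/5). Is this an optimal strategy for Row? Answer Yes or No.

Against 1 this mix gives (3/5)·(-1) + (2/5)·10 = 17/5.
Against 2 this mix gives (3/5)·3 + (2/5)·(-1) = 7/5.
Against 3 this mix gives (3/5)·(-3) + (2/5)·8 = 7/5.
All of Column's active replies (2, 3) yield 7/5, and no column does worse for Row. The mix makes Column indifferent and guarantees 7/5, so it is optimal.

Yes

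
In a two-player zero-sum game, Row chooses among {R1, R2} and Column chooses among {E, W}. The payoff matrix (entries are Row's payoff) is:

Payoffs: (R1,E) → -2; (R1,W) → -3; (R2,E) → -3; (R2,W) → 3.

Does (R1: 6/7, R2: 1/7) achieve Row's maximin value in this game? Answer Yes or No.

Against E this mix gives (6/7)·(-2) + (1/7)·(-3) = -15/7.
Against W this mix gives (6/7)·(-3) + (1/7)·3 = -15/7.
All of Column's active replies (E, W) yield -15/7, and no column does worse for Row. The mix makes Column indifferent and guarantees -15/7, so it is optimal.

Yes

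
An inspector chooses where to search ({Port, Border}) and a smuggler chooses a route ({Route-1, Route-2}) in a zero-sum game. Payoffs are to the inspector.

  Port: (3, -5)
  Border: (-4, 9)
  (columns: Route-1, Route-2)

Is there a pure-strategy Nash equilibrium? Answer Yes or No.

Row minima: Port → -5, Border → -4; maximin = -4.
Column maxima: Route-1 → 3, Route-2 → 9; minimax = 3.
-4 ≠ 3, so no pure-strategy equilibrium exists.

No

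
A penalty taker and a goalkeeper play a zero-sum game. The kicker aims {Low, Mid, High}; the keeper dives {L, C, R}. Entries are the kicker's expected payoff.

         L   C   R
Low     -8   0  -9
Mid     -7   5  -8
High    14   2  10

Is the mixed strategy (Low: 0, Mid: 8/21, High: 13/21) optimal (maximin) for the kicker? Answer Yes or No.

Yes

Against L this mix gives (8/21)·(-7) + (13/21)·14 = 6.
Against C this mix gives (8/21)·5 + (13/21)·2 = 22/7.
Against R this mix gives (8/21)·(-8) + (13/21)·10 = 22/7.
All of the keeper's active replies (C, R) yield 22/7, and no column does worse for the kicker. The mix makes the keeper indifferent and guarantees 22/7, so it is optimal.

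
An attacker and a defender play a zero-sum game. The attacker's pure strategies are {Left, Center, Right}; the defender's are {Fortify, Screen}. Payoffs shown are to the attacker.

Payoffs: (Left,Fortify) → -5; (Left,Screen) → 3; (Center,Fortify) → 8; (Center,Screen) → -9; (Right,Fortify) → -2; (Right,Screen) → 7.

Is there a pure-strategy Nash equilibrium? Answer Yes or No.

Row minima: Left → -5, Center → -9, Right → -2; maximin = -2.
Column maxima: Fortify → 8, Screen → 7; minimax = 7.
-2 ≠ 7, so no pure-strategy equilibrium exists.

No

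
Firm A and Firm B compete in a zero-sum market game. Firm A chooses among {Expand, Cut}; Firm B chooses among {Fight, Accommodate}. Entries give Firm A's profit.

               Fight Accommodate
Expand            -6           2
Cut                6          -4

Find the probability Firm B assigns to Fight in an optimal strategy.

1/3

Row minima: Expand → -6, Cut → -4; maximin = -4.
Column maxima: Fight → 6, Accommodate → 2; minimax = 2.
-4 ≠ 2, so there is no saddle point; optimal play is mixed.
Let Firm A play Expand with probability p. Expected payoff against Fight: (-6)p + 6(1−p) = −12p + 6; against Accommodate: 2p + (-4)(1−p) = 6p − 4.
Setting these equal: −12p + 6 = 6p − 4 ⇒ −18p = -10 ⇒ p = 5/9, and the value is (-12)·(5/9) + 6 = -2/3.
For Firm B: with q = P(Fight), equating Expand's and Cut's payoffs gives −8q + 2 = 10q − 4 ⇒ q = 1/3.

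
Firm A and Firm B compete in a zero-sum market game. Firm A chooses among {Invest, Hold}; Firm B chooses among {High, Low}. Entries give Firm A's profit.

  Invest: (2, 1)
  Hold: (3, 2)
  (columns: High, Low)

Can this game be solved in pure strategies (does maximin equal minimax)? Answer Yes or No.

Row minima: Invest → 1, Hold → 2; maximin = 2.
Column maxima: High → 3, Low → 2; minimax = 2.
maximin = minimax = 2, so a saddle point exists.

Yes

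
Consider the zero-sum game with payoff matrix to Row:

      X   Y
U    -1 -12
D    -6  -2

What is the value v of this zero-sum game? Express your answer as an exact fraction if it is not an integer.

-14/3

Row minima: U → -12, D → -6; maximin = -6.
Column maxima: X → -1, Y → -2; minimax = -2.
-6 ≠ -2, so there is no saddle point; optimal play is mixed.
Let Row play U with probability p. Expected payoff against X: (-1)p + (-6)(1−p) = 5p − 6; against Y: (-12)p + (-2)(1−p) = −10p − 2.
Setting these equal: 5p − 6 = −10p − 2 ⇒ 15p = 4 ⇒ p = 4/15, and the value is (5)·(4/15) − 6 = -14/3.
For Column: with q = P(X), equating U's and D's payoffs gives 11q − 12 = −4q − 2 ⇒ q = 2/3.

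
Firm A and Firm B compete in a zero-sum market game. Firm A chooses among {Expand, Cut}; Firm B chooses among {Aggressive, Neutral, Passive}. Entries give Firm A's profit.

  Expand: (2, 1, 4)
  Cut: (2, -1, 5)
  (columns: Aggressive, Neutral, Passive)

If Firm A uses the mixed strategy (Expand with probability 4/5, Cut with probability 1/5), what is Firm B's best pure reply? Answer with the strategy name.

Neutral

If Firm B plays Aggressive, Firm A's expected payoff is (4/5)·2 + (1/5)·2 = 2.
If Firm B plays Neutral, Firm A's expected payoff is (4/5)·1 + (1/5)·(-1) = 3/5.
If Firm B plays Passive, Firm A's expected payoff is (4/5)·4 + (1/5)·5 = 21/5.
Firm B minimizes Firm A's payoff; the smallest is 3/5, so the best response is Neutral.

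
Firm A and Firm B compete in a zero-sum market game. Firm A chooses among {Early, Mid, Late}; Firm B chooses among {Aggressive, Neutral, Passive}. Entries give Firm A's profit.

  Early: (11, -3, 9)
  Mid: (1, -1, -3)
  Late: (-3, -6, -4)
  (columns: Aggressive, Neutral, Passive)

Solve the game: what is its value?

Row minima: Early → -3, Mid → -3, Late → -6; maximin = -3.
Column maxima: Aggressive → 11, Neutral → -1, Passive → 9; minimax = -1.
-3 ≠ -1, so there is no saddle point; optimal play is mixed.
Late is strictly dominated by Early, so Firm A never plays it.
Aggressive is strictly dominated by Neutral (it gives Firm A strictly more in every row), so Firm B never plays it.
On the remaining 2×2 (Early, Mid vs Neutral, Passive):
Let Firm A play Early with probability p. Expected payoff against Neutral: (-3)p + (-1)(1−p) = −2p − 1; against Passive: 9p + (-3)(1−p) = 12p − 3.
Setting these equal: −2p − 1 = 12p − 3 ⇒ −14p = -2 ⇒ p = 1/7, and the value is (-2)·(1/7) − 1 = -9/7.
For Firm B: with q = P(Neutral), equating Early's and Mid's payoffs gives −12q + 9 = 2q − 3 ⇒ q = 6/7.

-9/7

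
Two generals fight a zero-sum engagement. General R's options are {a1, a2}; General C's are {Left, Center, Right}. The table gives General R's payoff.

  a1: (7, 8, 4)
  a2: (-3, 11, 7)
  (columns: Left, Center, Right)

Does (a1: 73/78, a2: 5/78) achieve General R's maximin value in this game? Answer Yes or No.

Against Left this mix gives (73/78)·7 + (5/78)·(-3) = 248/39.
Against Center this mix gives (73/78)·8 + (5/78)·11 = 213/26.
Against Right this mix gives (73/78)·4 + (5/78)·7 = 109/26.
General C will play Right, holding General R to 109/26. Shifting weight toward the row that does better against Right would raise this floor (the equalizing mix achieves 61/13 against both Right and Left), so the proposed strategy is not optimal.

No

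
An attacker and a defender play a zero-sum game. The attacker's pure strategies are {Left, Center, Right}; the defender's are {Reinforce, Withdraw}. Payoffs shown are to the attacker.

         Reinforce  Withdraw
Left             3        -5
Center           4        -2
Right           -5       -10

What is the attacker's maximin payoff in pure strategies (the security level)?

-2

Row minima: Left → -5, Center → -2, Right → -10.
The best of these is -2.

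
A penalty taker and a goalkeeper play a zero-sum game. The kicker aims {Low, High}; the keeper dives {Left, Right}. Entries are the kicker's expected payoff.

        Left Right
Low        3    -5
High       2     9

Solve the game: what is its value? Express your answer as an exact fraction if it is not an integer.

37/15

Row minima: Low → -5, High → 2; maximin = 2.
Column maxima: Left → 3, Right → 9; minimax = 3.
2 ≠ 3, so there is no saddle point; optimal play is mixed.
Let the kicker play Low with probability p. Expected payoff against Left: 3p + 2(1−p) = p + 2; against Right: (-5)p + 9(1−p) = −14p + 9.
Setting these equal: p + 2 = −14p + 9 ⇒ 15p = 7 ⇒ p = 7/15, and the value is (1)·(7/15) + 2 = 37/15.
For the keeper: with q = P(Left), equating Low's and High's payoffs gives 8q − 5 = −7q + 9 ⇒ q = 14/15.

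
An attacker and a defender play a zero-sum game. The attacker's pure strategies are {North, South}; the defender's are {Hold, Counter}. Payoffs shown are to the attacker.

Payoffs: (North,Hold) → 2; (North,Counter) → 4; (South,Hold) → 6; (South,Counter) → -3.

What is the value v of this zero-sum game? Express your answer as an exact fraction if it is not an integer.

30/11

Row minima: North → 2, South → -3; maximin = 2.
Column maxima: Hold → 6, Counter → 4; minimax = 4.
2 ≠ 4, so there is no saddle point; optimal play is mixed.
Let the attacker play North with probability p. Expected payoff against Hold: 2p + 6(1−p) = −4p + 6; against Counter: 4p + (-3)(1−p) = 7p − 3.
Setting these equal: −4p + 6 = 7p − 3 ⇒ −11p = -9 ⇒ p = 9/11, and the value is (-4)·(9/11) + 6 = 30/11.
For the defender: with q = P(Hold), equating North's and South's payoffs gives −2q + 4 = 9q − 3 ⇒ q = 7/11.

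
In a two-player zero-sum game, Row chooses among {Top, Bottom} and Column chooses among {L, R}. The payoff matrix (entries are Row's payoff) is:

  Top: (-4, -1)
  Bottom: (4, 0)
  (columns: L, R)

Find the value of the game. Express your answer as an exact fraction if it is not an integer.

0

Row minima: Top → -4, Bottom → 0; maximin = 0.
Column maxima: L → 4, R → 0; minimax = 0.
Since maximin = minimax = 0, there is a saddle point and the value is 0.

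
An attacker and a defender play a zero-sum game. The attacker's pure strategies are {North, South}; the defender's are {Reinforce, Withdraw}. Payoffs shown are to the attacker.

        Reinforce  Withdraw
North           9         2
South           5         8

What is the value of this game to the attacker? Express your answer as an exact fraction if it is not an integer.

31/5

Row minima: North → 2, South → 5; maximin = 5.
Column maxima: Reinforce → 9, Withdraw → 8; minimax = 8.
5 ≠ 8, so there is no saddle point; optimal play is mixed.
Let the attacker play North with probability p. Expected payoff against Reinforce: 9p + 5(1−p) = 4p + 5; against Withdraw: 2p + 8(1−p) = −6p + 8.
Setting these equal: 4p + 5 = −6p + 8 ⇒ 10p = 3 ⇒ p = 3/10, and the value is (4)·(3/10) + 5 = 31/5.
For the defender: with q = P(Reinforce), equating North's and South's payoffs gives 7q + 2 = −3q + 8 ⇒ q = 3/5.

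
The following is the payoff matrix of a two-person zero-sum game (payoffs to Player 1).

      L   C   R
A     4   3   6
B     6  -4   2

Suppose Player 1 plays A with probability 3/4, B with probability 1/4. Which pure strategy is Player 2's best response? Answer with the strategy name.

If Player 2 plays L, Player 1's expected payoff is (3/4)·4 + (1/4)·6 = 9/2.
If Player 2 plays C, Player 1's expected payoff is (3/4)·3 + (1/4)·(-4) = 5/4.
If Player 2 plays R, Player 1's expected payoff is (3/4)·6 + (1/4)·2 = 5.
Player 2 minimizes Player 1's payoff; the smallest is 5/4, so the best response is C.

C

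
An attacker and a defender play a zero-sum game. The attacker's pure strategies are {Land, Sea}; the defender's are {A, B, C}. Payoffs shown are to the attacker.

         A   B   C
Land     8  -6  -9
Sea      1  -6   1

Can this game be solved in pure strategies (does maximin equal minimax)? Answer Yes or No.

Row minima: Land → -9, Sea → -6; maximin = -6.
Column maxima: A → 8, B → -6, C → 1; minimax = -6.
maximin = minimax = -6, so a saddle point exists.

Yes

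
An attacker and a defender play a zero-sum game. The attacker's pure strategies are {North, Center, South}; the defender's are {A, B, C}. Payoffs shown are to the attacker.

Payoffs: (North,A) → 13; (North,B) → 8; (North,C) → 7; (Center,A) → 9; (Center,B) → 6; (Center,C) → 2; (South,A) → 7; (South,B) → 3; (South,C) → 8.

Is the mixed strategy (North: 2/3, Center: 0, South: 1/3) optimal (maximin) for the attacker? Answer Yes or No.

Against A this mix gives (2/3)·13 + (1/3)·7 = 11.
Against B this mix gives (2/3)·8 + (1/3)·3 = 19/3.
Against C this mix gives (2/3)·7 + (1/3)·8 = 22/3.
The defender will play B, holding the attacker to 19/3. Shifting weight toward the row that does better against B would raise this floor (the equalizing mix achieves 43/6 against both B and C), so the proposed strategy is not optimal.

No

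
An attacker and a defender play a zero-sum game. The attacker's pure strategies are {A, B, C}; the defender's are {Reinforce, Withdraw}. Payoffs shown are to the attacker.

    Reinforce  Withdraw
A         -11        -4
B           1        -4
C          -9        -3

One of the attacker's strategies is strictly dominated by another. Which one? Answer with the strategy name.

C gives a strictly higher payoff than A against every column: -9 > -11, -3 > -4.
So A is strictly dominated and the attacker never plays it.

A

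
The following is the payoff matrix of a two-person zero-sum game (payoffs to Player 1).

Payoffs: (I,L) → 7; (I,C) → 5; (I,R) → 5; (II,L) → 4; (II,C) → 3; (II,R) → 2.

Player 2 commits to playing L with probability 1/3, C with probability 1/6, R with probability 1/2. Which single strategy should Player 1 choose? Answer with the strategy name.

Expected payoff of I: (1/3)·7 + (1/6)·5 + (1/2)·5 = 17/3.
Expected payoff of II: (1/3)·4 + (1/6)·3 + (1/2)·2 = 17/6.
The largest is 17/3, so Player 1's best response is I.

I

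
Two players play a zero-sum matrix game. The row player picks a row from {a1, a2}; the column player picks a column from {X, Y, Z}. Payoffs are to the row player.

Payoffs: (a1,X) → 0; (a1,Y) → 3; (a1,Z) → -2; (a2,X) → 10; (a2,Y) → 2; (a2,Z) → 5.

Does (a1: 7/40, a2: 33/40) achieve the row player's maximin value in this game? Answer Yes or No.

Against X this mix gives (7/40)·0 + (33/40)·10 = 33/4.
Against Y this mix gives (7/40)·3 + (33/40)·2 = 87/40.
Against Z this mix gives (7/40)·(-2) + (33/40)·5 = 151/40.
The column player will play Y, holding the row player to 87/40. Shifting weight toward the row that does better against Y would raise this floor (the equalizing mix achieves 19/8 against both Y and Z), so the proposed strategy is not optimal.

No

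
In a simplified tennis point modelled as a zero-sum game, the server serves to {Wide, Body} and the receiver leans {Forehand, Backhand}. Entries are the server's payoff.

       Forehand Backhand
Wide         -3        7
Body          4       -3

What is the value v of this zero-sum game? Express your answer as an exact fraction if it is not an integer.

Row minima: Wide → -3, Body → -3; maximin = -3.
Column maxima: Forehand → 4, Backhand → 7; minimax = 4.
-3 ≠ 4, so there is no saddle point; optimal play is mixed.
Let the server play Wide with probability p. Expected payoff against Forehand: (-3)p + 4(1−p) = −7p + 4; against Backhand: 7p + (-3)(1−p) = 10p − 3.
Setting these equal: −7p + 4 = 10p − 3 ⇒ −17p = -7 ⇒ p = 7/17, and the value is (-7)·(7/17) + 4 = 19/17.
For the receiver: with q = P(Forehand), equating Wide's and Body's payoffs gives −10q + 7 = 7q − 3 ⇒ q = 10/17.

19/17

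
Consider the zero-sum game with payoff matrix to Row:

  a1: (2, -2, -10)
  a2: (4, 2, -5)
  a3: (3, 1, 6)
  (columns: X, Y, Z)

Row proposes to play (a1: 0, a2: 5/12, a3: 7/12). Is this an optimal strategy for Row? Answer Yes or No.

Yes

Against X this mix gives (5/12)·4 + (7/12)·3 = 41/12.
Against Y this mix gives (5/12)·2 + (7/12)·1 = 17/12.
Against Z this mix gives (5/12)·(-5) + (7/12)·6 = 17/12.
All of Column's active replies (Y, Z) yield 17/12, and no column does worse for Row. The mix makes Column indifferent and guarantees 17/12, so it is optimal.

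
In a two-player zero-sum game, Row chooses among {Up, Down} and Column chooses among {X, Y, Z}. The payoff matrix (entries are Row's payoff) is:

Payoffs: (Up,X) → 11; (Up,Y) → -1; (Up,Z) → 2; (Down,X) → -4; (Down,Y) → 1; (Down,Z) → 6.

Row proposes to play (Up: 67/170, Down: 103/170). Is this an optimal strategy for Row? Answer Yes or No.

Against X this mix gives (67/170)·11 + (103/170)·(-4) = 65/34.
Against Y this mix gives (67/170)·(-1) + (103/170)·1 = 18/85.
Against Z this mix gives (67/170)·2 + (103/170)·6 = 376/85.
Column will play Y, holding Row to 18/85. Shifting weight toward the row that does better against Y would raise this floor (the equalizing mix achieves 7/17 against both Y and X), so the proposed strategy is not optimal.

No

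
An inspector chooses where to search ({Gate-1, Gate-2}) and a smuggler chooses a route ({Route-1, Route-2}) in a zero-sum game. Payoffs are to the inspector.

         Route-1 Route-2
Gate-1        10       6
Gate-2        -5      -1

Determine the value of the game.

6

Row minima: Gate-1 → 6, Gate-2 → -5; maximin = 6.
Column maxima: Route-1 → 10, Route-2 → 6; minimax = 6.
Since maximin = minimax = 6, there is a saddle point and the value is 6.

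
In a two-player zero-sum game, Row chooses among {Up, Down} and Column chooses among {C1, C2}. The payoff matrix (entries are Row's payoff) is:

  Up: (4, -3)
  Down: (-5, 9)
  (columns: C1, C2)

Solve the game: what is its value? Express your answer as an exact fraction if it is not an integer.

Row minima: Up → -3, Down → -5; maximin = -3.
Column maxima: C1 → 4, C2 → 9; minimax = 4.
-3 ≠ 4, so there is no saddle point; optimal play is mixed.
Let Row play Up with probability p. Expected payoff against C1: 4p + (-5)(1−p) = 9p − 5; against C2: (-3)p + 9(1−p) = −12p + 9.
Setting these equal: 9p − 5 = −12p + 9 ⇒ 21p = 14 ⇒ p = 2/3, and the value is (9)·(2/3) − 5 = 1.
For Column: with q = P(C1), equating Up's and Down's payoffs gives 7q − 3 = −14q + 9 ⇒ q = 4/7.

1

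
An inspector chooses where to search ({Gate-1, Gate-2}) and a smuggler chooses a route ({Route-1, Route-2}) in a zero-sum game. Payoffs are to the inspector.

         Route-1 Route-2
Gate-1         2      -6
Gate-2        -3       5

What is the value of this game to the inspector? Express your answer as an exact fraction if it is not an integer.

Row minima: Gate-1 → -6, Gate-2 → -3; maximin = -3.
Column maxima: Route-1 → 2, Route-2 → 5; minimax = 2.
-3 ≠ 2, so there is no saddle point; optimal play is mixed.
Let the inspector play Gate-1 with probability p. Expected payoff against Route-1: 2p + (-3)(1−p) = 5p − 3; against Route-2: (-6)p + 5(1−p) = −11p + 5.
Setting these equal: 5p − 3 = −11p + 5 ⇒ 16p = 8 ⇒ p = 1/2, and the value is (5)·(1/2) − 3 = -1/2.
For the smuggler: with q = P(Route-1), equating Gate-1's and Gate-2's payoffs gives 8q − 6 = −8q + 5 ⇒ q = 11/16.

-1/2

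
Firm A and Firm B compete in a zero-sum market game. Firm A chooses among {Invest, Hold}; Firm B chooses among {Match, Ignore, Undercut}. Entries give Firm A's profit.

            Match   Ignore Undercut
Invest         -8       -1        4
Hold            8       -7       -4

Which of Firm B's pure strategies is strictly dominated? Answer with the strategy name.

Undercut

Ignore holds Firm A's payoff strictly below Undercut in every row: -1 < 4, -7 < -4.
So Undercut is strictly dominated for Firm B.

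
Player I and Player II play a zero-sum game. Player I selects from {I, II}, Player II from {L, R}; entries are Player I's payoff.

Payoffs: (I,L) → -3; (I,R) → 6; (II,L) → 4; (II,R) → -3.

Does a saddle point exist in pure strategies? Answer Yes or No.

Row minima: I → -3, II → -3; maximin = -3.
Column maxima: L → 4, R → 6; minimax = 4.
-3 ≠ 4, so no pure-strategy equilibrium exists.

No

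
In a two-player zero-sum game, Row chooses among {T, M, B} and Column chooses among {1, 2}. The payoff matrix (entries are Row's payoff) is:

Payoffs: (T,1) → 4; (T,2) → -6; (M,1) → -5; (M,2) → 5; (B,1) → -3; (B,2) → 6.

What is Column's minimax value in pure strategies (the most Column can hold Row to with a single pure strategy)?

4

Column maxima: 1 → 4, 2 → 6.
The smallest of these is 4.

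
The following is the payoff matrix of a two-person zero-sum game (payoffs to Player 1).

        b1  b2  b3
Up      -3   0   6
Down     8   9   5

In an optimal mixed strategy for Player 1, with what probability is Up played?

Row minima: Up → -3, Down → 5; maximin = 5.
Column maxima: b1 → 8, b2 → 9, b3 → 6; minimax = 6.
5 ≠ 6, so there is no saddle point; optimal play is mixed.
b2 is strictly dominated by b1 (it gives Player 1 strictly more in every row), so Player 2 never plays it.
On the remaining 2×2 (Up, Down vs b1, b3):
Let Player 1 play Up with probability p. Expected payoff against b1: (-3)p + 8(1−p) = −11p + 8; against b3: 6p + 5(1−p) = p + 5.
Setting these equal: −11p + 8 = p + 5 ⇒ −12p = -3 ⇒ p = 1/4, and the value is (-11)·(1/4) + 8 = 21/4.
For Player 2: with q = P(b1), equating Up's and Down's payoffs gives −9q + 6 = 3q + 5 ⇒ q = 1/12.

1/4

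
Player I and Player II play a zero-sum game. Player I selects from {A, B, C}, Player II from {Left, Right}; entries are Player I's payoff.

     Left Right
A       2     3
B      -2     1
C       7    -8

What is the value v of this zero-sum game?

Row minima: A → 2, B → -2, C → -8; maximin = 2.
Column maxima: Left → 7, Right → 3; minimax = 3.
2 ≠ 3, so there is no saddle point; optimal play is mixed.
B is strictly dominated by A, so Player I never plays it.
On the remaining 2×2 (A, C vs Left, Right):
Let Player I play A with probability p. Expected payoff against Left: 2p + 7(1−p) = −5p + 7; against Right: 3p + (-8)(1−p) = 11p − 8.
Setting these equal: −5p + 7 = 11p − 8 ⇒ −16p = -15 ⇒ p = 15/16, and the value is (-5)·(15/16) + 7 = 37/16.
For Player II: with q = P(Left), equating A's and C's payoffs gives −q + 3 = 15q − 8 ⇒ q = 11/16.

37/16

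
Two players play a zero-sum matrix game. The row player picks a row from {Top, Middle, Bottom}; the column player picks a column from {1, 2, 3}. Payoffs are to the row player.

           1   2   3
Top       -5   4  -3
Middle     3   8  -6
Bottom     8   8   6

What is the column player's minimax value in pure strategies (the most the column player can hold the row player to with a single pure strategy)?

Column maxima: 1 → 8, 2 → 8, 3 → 6.
The smallest of these is 6.

6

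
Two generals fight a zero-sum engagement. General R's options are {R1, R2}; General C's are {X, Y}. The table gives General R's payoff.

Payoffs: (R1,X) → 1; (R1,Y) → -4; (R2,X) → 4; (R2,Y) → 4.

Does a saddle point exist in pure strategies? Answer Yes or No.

Row minima: R1 → -4, R2 → 4; maximin = 4.
Column maxima: X → 4, Y → 4; minimax = 4.
maximin = minimax = 4, so a saddle point exists.

Yes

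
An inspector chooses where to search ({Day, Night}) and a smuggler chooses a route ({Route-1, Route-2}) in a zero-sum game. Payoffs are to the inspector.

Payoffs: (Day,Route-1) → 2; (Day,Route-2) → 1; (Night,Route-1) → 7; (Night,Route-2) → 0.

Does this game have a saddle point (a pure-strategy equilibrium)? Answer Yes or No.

Row minima: Day → 1, Night → 0; maximin = 1.
Column maxima: Route-1 → 7, Route-2 → 1; minimax = 1.
maximin = minimax = 1, so a saddle point exists.

Yes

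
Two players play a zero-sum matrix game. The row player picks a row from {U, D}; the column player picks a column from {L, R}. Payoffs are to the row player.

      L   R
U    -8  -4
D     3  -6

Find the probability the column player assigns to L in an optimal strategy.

Row minima: U → -8, D → -6; maximin = -6.
Column maxima: L → 3, R → -4; minimax = -4.
-6 ≠ -4, so there is no saddle point; optimal play is mixed.
Let the row player play U with probability p. Expected payoff against L: (-8)p + 3(1−p) = −11p + 3; against R: (-4)p + (-6)(1−p) = 2p − 6.
Setting these equal: −11p + 3 = 2p − 6 ⇒ −13p = -9 ⇒ p = 9/13, and the value is (-11)·(9/13) + 3 = -60/13.
For the column player: with q = P(L), equating U's and D's payoffs gives −4q − 4 = 9q − 6 ⇒ q = 2/13.

2/13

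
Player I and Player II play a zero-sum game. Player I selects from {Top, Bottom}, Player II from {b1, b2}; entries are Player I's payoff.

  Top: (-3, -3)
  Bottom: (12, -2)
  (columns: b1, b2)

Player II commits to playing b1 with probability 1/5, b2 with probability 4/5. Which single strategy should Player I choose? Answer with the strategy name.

Expected payoff of Top: (1/5)·(-3) + (4/5)·(-3) = -3.
Expected payoff of Bottom: (1/5)·12 + (4/5)·(-2) = 4/5.
The largest is 4/5, so Player I's best response is Bottom.

Bottom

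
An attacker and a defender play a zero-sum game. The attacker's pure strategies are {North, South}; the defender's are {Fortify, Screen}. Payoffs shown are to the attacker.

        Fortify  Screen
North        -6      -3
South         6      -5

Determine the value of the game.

-24/7

Row minima: North → -6, South → -5; maximin = -5.
Column maxima: Fortify → 6, Screen → -3; minimax = -3.
-5 ≠ -3, so there is no saddle point; optimal play is mixed.
Let the attacker play North with probability p. Expected payoff against Fortify: (-6)p + 6(1−p) = −12p + 6; against Screen: (-3)p + (-5)(1−p) = 2p − 5.
Setting these equal: −12p + 6 = 2p − 5 ⇒ −14p = -11 ⇒ p = 11/14, and the value is (-12)·(11/14) + 6 = -24/7.
For the defender: with q = P(Fortify), equating North's and South's payoffs gives −3q − 3 = 11q − 5 ⇒ q = 1/7.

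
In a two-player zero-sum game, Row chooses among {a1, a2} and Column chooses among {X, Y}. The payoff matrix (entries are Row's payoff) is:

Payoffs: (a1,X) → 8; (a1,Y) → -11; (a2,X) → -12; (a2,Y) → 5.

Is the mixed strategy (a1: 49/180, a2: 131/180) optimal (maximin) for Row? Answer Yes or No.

No

Against X this mix gives (49/180)·8 + (131/180)·(-12) = -59/9.
Against Y this mix gives (49/180)·(-11) + (131/180)·5 = 29/45.
Column will play X, holding Row to -59/9. Shifting weight toward the row that does better against X would raise this floor (the equalizing mix achieves -23/9 against both X and Y), so the proposed strategy is not optimal.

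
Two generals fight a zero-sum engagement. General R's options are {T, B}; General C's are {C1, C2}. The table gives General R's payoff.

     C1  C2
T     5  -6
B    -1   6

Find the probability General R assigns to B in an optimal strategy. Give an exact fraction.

11/18

Row minima: T → -6, B → -1; maximin = -1.
Column maxima: C1 → 5, C2 → 6; minimax = 5.
-1 ≠ 5, so there is no saddle point; optimal play is mixed.
Let General R play T with probability p. Expected payoff against C1: 5p + (-1)(1−p) = 6p − 1; against C2: (-6)p + 6(1−p) = −12p + 6.
Setting these equal: 6p − 1 = −12p + 6 ⇒ 18p = 7 ⇒ p = 7/18, and the value is (6)·(7/18) − 1 = 4/3.
For General C: with q = P(C1), equating T's and B's payoffs gives 11q − 6 = −7q + 6 ⇒ q = 2/3.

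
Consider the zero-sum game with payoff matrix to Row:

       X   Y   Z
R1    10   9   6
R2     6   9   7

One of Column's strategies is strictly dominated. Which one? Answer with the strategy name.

Y

Z holds Row's payoff strictly below Y in every row: 6 < 9, 7 < 9.
So Y is strictly dominated for Column.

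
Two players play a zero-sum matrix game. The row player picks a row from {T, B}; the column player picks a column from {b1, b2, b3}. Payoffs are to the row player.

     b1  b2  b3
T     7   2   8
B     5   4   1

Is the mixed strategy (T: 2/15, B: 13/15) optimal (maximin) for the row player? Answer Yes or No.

No

Against b1 this mix gives (2/15)·7 + (13/15)·5 = 79/15.
Against b2 this mix gives (2/15)·2 + (13/15)·4 = 56/15.
Against b3 this mix gives (2/15)·8 + (13/15)·1 = 29/15.
The column player will play b3, holding the row player to 29/15. Shifting weight toward the row that does better against b3 would raise this floor (the equalizing mix achieves 10/3 against both b3 and b2), so the proposed strategy is not optimal.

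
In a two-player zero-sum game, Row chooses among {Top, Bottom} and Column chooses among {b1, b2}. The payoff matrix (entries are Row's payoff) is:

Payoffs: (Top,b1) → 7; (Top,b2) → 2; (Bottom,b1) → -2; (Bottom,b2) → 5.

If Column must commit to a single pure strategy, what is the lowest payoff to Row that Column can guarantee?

5

Column maxima: b1 → 7, b2 → 5.
The smallest of these is 5.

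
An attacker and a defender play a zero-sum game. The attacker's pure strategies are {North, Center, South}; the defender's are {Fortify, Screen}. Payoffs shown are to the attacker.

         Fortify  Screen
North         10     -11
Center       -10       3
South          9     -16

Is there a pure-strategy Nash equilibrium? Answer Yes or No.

No

Row minima: North → -11, Center → -10, South → -16; maximin = -10.
Column maxima: Fortify → 10, Screen → 3; minimax = 3.
-10 ≠ 3, so no pure-strategy equilibrium exists.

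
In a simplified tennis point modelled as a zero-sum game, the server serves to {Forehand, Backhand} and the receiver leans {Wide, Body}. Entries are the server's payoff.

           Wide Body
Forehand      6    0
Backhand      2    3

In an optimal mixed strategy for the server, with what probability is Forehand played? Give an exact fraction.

1/7

Row minima: Forehand → 0, Backhand → 2; maximin = 2.
Column maxima: Wide → 6, Body → 3; minimax = 3.
2 ≠ 3, so there is no saddle point; optimal play is mixed.
Let the server play Forehand with probability p. Expected payoff against Wide: 6p + 2(1−p) = 4p + 2; against Body: 0p + 3(1−p) = −3p + 3.
Setting these equal: 4p + 2 = −3p + 3 ⇒ 7p = 1 ⇒ p = 1/7, and the value is (4)·(1/7) + 2 = 18/7.
For the receiver: with q = P(Wide), equating Forehand's and Backhand's payoffs gives 6q = −q + 3 ⇒ q = 3/7.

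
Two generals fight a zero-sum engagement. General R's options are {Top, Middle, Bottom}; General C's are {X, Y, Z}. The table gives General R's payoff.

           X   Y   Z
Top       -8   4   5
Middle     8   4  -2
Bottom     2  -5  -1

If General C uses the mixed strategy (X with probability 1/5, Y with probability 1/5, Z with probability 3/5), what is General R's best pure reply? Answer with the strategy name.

Expected payoff of Top: (1/5)·(-8) + (1/5)·4 + (3/5)·5 = 11/5.
Expected payoff of Middle: (1/5)·8 + (1/5)·4 + (3/5)·(-2) = 6/5.
Expected payoff of Bottom: (1/5)·2 + (1/5)·(-5) + (3/5)·(-1) = -6/5.
The largest is 11/5, so General R's best response is Top.

Top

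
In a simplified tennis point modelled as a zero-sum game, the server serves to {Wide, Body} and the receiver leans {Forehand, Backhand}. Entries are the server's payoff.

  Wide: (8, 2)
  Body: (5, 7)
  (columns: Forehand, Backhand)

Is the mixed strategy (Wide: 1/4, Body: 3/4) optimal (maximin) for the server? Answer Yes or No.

Yes

Against Forehand this mix gives (1/4)·8 + (3/4)·5 = 23/4.
Against Backhand this mix gives (1/4)·2 + (3/4)·7 = 23/4.
All of the receiver's active replies (Forehand, Backhand) yield 23/4, and no column does worse for the server. The mix makes the receiver indifferent and guarantees 23/4, so it is optimal.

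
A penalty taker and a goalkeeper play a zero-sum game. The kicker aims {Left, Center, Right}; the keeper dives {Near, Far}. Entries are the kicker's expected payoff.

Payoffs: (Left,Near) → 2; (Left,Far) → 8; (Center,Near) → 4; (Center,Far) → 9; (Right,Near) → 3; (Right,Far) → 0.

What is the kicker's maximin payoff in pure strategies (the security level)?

Row minima: Left → 2, Center → 4, Right → 0.
The best of these is 4.

4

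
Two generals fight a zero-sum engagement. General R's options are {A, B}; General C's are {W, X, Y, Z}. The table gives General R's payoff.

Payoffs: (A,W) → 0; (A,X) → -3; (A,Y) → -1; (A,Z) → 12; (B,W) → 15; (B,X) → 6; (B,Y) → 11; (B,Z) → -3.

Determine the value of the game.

21/8

Row minima: A → -3, B → -3; maximin = -3.
Column maxima: W → 15, X → 6, Y → 11, Z → 12; minimax = 6.
-3 ≠ 6, so there is no saddle point; optimal play is mixed.
W is strictly dominated by X (it gives General R strictly more in every row), so General C never plays it.
Y is strictly dominated by X (it gives General R strictly more in every row), so General C never plays it.
On the remaining 2×2 (A, B vs X, Z):
Let General R play A with probability p. Expected payoff against X: (-3)p + 6(1−p) = −9p + 6; against Z: 12p + (-3)(1−p) = 15p − 3.
Setting these equal: −9p + 6 = 15p − 3 ⇒ −24p = -9 ⇒ p = 3/8, and the value is (-9)·(3/8) + 6 = 21/8.
For General C: with q = P(X), equating A's and B's payoffs gives −15q + 12 = 9q − 3 ⇒ q = 5/8.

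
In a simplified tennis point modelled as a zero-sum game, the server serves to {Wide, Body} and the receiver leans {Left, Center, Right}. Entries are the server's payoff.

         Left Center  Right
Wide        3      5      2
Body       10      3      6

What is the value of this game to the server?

4

Row minima: Wide → 2, Body → 3; maximin = 3.
Column maxima: Left → 10, Center → 5, Right → 6; minimax = 5.
3 ≠ 5, so there is no saddle point; optimal play is mixed.
Left is strictly dominated by Right (it gives the server strictly more in every row), so the receiver never plays it.
On the remaining 2×2 (Wide, Body vs Center, Right):
Let the server play Wide with probability p. Expected payoff against Center: 5p + 3(1−p) = 2p + 3; against Right: 2p + 6(1−p) = −4p + 6.
Setting these equal: 2p + 3 = −4p + 6 ⇒ 6p = 3 ⇒ p = 1/2, and the value is (2)·(1/2) + 3 = 4.
For the receiver: with q = P(Center), equating Wide's and Body's payoffs gives 3q + 2 = −3q + 6 ⇒ q = 2/3.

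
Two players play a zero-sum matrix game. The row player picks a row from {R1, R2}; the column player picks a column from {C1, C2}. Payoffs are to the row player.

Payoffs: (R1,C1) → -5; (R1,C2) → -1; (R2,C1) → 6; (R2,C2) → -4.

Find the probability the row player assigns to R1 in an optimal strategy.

5/7

Row minima: R1 → -5, R2 → -4; maximin = -4.
Column maxima: C1 → 6, C2 → -1; minimax = -1.
-4 ≠ -1, so there is no saddle point; optimal play is mixed.
Let the row player play R1 with probability p. Expected payoff against C1: (-5)p + 6(1−p) = −11p + 6; against C2: (-1)p + (-4)(1−p) = 3p − 4.
Setting these equal: −11p + 6 = 3p − 4 ⇒ −14p = -10 ⇒ p = 5/7, and the value is (-11)·(5/7) + 6 = -13/7.
For the column player: with q = P(C1), equating R1's and R2's payoffs gives −4q − 1 = 10q − 4 ⇒ q = 3/14.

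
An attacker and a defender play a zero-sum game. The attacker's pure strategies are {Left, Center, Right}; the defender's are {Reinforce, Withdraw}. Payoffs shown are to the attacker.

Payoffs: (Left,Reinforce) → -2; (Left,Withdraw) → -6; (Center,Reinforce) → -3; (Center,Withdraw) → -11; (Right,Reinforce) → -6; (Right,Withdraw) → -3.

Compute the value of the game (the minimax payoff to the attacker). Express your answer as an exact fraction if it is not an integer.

Row minima: Left → -6, Center → -11, Right → -6; maximin = -6.
Column maxima: Reinforce → -2, Withdraw → -3; minimax = -3.
-6 ≠ -3, so there is no saddle point; optimal play is mixed.
Center is strictly dominated by Left, so the attacker never plays it.
On the remaining 2×2 (Left, Right vs Reinforce, Withdraw):
Let the attacker play Left with probability p. Expected payoff against Reinforce: (-2)p + (-6)(1−p) = 4p − 6; against Withdraw: (-6)p + (-3)(1−p) = −3p − 3.
Setting these equal: 4p − 6 = −3p − 3 ⇒ 7p = 3 ⇒ p = 3/7, and the value is (4)·(3/7) − 6 = -30/7.
For the defender: with q = P(Reinforce), equating Left's and Right's payoffs gives 4q − 6 = −3q − 3 ⇒ q = 3/7.

-30/7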